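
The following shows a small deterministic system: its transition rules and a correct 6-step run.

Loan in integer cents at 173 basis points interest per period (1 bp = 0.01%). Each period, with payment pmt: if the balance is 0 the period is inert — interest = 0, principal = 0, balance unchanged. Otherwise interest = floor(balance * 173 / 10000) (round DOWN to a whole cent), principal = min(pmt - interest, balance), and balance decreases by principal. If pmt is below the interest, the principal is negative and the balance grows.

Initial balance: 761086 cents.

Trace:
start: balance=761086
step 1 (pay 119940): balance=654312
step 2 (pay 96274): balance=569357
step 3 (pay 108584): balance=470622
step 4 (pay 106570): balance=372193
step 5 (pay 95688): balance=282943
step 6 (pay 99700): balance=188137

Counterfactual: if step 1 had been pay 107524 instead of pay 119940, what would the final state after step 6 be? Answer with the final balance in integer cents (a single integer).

(re-executing from step 1 with the substitution; state before step 1: balance=761086)
step 1 (pay 107524): balance=666728
step 2 (pay 96274): balance=581988
step 3 (pay 108584): balance=483472
step 4 (pay 106570): balance=385266
step 5 (pay 95688): balance=296243
step 6 (pay 99700): balance=201668

201668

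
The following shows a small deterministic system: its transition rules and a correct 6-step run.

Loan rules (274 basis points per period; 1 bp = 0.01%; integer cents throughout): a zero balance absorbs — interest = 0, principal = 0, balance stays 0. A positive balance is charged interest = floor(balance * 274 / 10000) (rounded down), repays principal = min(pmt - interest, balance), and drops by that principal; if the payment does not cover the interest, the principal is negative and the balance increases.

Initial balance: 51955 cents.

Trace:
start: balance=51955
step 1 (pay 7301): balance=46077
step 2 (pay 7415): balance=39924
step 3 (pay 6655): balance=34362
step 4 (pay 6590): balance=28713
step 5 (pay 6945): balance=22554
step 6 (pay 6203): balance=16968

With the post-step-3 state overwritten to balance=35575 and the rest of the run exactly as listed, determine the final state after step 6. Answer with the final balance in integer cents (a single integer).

state after step 3 := balance=35575
step 4 (pay 6590): balance=29959
step 5 (pay 6945): balance=23834
step 6 (pay 6203): balance=18284

18284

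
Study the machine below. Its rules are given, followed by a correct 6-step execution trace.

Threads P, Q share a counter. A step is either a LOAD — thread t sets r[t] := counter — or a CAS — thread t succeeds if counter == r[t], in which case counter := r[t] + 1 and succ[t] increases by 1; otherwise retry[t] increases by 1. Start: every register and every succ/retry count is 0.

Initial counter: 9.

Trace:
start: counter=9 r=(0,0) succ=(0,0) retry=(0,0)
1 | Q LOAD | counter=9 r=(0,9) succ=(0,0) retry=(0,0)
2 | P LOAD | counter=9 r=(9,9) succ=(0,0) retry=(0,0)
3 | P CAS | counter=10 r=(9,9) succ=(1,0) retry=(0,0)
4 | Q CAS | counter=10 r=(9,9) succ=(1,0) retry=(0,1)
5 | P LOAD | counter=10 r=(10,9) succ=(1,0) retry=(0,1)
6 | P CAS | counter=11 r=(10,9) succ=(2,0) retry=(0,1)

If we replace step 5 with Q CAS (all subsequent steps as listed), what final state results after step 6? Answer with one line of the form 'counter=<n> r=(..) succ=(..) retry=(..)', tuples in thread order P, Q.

(re-executing from step 5 with the substitution; state before step 5: counter=10 r=(9,9) succ=(1,0) retry=(0,1))
5 | Q CAS | counter=10 r=(9,9) succ=(1,0) retry=(0,2)
6 | P CAS | counter=10 r=(9,9) succ=(1,0) retry=(1,2)

counter=10 r=(9,9) succ=(1,0) retry=(1,2)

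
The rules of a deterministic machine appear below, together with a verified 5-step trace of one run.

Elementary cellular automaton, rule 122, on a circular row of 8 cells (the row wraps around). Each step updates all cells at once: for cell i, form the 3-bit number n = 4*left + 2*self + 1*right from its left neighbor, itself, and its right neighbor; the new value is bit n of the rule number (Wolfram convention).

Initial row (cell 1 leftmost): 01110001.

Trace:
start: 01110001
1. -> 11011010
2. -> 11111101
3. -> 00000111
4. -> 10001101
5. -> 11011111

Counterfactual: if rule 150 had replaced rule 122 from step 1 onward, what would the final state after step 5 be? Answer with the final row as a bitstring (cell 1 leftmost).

00101011

(re-executing steps 1..5 under rule 150; state before step 1: 01110001)
1. -> 00101011
2. -> 11101000
3. -> 01001101
4. -> 01110001
5. -> 00101011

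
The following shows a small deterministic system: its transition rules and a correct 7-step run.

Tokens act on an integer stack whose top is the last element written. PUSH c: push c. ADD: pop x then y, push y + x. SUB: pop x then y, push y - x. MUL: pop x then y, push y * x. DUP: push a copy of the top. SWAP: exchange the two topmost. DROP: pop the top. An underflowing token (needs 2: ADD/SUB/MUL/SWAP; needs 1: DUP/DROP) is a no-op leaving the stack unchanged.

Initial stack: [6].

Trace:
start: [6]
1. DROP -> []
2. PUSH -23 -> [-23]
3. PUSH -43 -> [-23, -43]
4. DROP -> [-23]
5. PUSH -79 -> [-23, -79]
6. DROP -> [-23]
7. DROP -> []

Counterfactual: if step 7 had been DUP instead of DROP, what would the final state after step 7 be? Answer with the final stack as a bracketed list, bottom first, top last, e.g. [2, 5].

[-23, -23]

(re-executing from step 7 with the substitution; state before step 7: [-23])
7. DUP -> [-23, -23]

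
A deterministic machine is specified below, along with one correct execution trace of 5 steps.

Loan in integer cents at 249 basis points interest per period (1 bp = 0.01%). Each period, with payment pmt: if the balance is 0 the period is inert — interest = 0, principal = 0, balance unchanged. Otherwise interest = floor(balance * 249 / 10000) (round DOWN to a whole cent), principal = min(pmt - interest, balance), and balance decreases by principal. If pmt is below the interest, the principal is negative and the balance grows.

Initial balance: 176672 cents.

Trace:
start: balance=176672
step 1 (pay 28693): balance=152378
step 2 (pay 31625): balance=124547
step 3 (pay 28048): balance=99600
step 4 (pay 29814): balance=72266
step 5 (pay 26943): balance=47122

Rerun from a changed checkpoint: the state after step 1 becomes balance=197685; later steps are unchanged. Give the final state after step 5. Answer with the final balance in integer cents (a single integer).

97112

state after step 1 := balance=197685
step 2 (pay 31625): balance=170982
step 3 (pay 28048): balance=147191
step 4 (pay 29814): balance=121042
step 5 (pay 26943): balance=97112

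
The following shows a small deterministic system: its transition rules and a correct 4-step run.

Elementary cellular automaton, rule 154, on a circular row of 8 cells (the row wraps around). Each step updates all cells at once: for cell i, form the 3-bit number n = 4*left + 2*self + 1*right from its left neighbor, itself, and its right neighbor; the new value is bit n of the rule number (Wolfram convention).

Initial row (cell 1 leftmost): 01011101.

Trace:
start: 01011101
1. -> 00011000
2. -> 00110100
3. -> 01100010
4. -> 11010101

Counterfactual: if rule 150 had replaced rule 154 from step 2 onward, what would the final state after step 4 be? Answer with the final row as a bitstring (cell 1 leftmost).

10111101

(re-executing steps 2..4 under rule 150; state before step 2: 00011000)
2. -> 00100100
3. -> 01111110
4. -> 10111101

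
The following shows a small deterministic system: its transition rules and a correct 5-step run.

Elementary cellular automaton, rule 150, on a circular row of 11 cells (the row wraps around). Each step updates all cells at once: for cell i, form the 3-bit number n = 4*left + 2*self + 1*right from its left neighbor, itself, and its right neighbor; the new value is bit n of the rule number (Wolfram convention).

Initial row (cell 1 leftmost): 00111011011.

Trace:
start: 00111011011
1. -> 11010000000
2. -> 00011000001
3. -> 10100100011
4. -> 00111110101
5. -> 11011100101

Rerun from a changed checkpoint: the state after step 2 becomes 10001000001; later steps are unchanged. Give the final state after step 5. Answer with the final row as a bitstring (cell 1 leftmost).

state after step 2 := 10001000001
3. -> 01011100010
4. -> 11001010111
5. -> 10111010011

10111010011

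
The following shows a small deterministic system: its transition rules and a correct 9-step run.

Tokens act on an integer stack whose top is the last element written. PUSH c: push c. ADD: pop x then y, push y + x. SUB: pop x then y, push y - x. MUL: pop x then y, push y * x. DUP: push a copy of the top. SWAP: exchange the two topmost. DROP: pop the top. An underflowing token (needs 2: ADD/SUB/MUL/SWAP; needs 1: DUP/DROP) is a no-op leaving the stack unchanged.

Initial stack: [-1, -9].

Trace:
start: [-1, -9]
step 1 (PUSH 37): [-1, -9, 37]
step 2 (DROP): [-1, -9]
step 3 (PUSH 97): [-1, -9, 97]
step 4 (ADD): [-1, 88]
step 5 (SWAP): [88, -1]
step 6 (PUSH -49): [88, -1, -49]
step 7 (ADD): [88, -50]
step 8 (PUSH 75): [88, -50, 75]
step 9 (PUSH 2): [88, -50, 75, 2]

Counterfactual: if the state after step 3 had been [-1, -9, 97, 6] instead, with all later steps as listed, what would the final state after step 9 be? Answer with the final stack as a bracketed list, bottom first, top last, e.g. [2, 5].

[-1, 103, -58, 75, 2]

state after step 3 := [-1, -9, 97, 6]
step 4 (ADD): [-1, -9, 103]
step 5 (SWAP): [-1, 103, -9]
step 6 (PUSH -49): [-1, 103, -9, -49]
step 7 (ADD): [-1, 103, -58]
step 8 (PUSH 75): [-1, 103, -58, 75]
step 9 (PUSH 2): [-1, 103, -58, 75, 2]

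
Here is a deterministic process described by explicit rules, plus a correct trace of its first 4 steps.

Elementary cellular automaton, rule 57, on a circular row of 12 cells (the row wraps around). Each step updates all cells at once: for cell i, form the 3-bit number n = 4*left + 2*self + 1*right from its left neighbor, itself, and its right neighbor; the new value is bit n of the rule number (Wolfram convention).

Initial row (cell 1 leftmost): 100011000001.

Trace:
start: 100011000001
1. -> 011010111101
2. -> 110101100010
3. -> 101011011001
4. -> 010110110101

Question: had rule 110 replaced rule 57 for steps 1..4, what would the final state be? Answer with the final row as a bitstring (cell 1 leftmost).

000001011000

(re-executing steps 1..4 under rule 110; state before step 1: 100011000001)
1. -> 100111000011
2. -> 101101000110
3. -> 111111001111
4. -> 000001011000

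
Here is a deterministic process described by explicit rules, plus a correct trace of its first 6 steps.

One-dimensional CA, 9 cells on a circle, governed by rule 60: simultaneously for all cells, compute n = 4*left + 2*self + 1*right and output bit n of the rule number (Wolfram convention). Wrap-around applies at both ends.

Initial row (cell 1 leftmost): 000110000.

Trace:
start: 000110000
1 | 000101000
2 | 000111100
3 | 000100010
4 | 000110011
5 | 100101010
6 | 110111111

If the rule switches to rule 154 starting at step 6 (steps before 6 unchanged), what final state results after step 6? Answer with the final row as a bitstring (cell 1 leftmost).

011000000

(re-executing step 6 under rule 154; state before step 6: 100101010)
6 | 011000000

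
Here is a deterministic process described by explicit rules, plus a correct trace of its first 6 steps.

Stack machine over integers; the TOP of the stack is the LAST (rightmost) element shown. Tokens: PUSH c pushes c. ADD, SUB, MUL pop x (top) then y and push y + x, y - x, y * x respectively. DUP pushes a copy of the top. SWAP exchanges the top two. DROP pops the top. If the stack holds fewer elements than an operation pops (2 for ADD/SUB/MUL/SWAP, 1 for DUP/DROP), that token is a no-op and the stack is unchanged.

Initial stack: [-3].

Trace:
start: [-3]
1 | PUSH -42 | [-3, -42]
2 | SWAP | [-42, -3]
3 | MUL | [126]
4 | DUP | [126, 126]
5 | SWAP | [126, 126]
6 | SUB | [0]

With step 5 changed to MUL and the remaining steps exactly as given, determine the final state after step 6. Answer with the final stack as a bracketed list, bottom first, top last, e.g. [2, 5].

(re-executing from step 5 with the substitution; state before step 5: [126, 126])
5 | MUL | [15876]
6 | SUB | [15876]

[15876]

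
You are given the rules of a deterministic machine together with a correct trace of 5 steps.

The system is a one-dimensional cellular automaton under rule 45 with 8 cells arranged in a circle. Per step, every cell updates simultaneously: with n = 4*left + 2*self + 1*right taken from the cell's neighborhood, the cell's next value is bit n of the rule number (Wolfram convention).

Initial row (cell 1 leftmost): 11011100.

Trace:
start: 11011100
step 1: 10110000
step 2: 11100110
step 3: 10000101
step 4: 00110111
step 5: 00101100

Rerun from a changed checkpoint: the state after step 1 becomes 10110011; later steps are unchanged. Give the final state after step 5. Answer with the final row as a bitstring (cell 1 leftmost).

state after step 1 := 10110011
step 2: 01100010
step 3: 01001010
step 4: 01001110
step 5: 01001000

01001000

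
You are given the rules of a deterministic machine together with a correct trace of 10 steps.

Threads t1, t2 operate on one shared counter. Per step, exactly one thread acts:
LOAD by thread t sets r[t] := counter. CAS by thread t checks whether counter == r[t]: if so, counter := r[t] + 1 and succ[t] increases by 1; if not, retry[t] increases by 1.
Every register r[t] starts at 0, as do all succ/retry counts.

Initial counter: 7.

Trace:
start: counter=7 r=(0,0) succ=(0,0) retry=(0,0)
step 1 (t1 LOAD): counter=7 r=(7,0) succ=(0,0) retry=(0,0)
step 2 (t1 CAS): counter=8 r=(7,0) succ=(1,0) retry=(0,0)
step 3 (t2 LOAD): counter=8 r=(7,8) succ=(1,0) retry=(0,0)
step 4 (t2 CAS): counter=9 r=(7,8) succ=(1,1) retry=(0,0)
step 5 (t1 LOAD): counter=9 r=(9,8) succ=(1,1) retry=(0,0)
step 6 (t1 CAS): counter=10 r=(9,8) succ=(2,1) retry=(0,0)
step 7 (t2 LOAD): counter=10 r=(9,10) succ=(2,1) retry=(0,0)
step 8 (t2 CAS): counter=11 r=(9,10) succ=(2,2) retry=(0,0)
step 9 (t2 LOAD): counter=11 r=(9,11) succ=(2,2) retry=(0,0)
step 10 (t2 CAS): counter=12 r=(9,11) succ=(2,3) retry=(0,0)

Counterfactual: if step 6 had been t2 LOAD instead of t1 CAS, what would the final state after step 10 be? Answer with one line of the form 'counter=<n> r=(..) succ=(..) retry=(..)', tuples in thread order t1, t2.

(re-executing from step 6 with the substitution; state before step 6: counter=9 r=(9,8) succ=(1,1) retry=(0,0))
step 6 (t2 LOAD): counter=9 r=(9,9) succ=(1,1) retry=(0,0)
step 7 (t2 LOAD): counter=9 r=(9,9) succ=(1,1) retry=(0,0)
step 8 (t2 CAS): counter=10 r=(9,9) succ=(1,2) retry=(0,0)
step 9 (t2 LOAD): counter=10 r=(9,10) succ=(1,2) retry=(0,0)
step 10 (t2 CAS): counter=11 r=(9,10) succ=(1,3) retry=(0,0)

counter=11 r=(9,10) succ=(1,3) retry=(0,0)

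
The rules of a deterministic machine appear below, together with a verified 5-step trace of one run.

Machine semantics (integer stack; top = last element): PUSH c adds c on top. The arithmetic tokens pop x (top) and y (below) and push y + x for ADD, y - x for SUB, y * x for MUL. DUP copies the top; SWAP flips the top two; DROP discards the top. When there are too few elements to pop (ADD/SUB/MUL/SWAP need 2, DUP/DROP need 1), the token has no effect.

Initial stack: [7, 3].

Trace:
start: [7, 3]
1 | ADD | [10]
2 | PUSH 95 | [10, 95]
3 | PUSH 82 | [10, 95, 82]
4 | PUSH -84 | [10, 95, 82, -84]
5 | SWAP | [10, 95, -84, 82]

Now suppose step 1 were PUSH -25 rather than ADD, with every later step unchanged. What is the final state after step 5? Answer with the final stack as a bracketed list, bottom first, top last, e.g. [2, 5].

[7, 3, -25, 95, -84, 82]

(re-executing from step 1 with the substitution; state before step 1: [7, 3])
1 | PUSH -25 | [7, 3, -25]
2 | PUSH 95 | [7, 3, -25, 95]
3 | PUSH 82 | [7, 3, -25, 95, 82]
4 | PUSH -84 | [7, 3, -25, 95, 82, -84]
5 | SWAP | [7, 3, -25, 95, -84, 82]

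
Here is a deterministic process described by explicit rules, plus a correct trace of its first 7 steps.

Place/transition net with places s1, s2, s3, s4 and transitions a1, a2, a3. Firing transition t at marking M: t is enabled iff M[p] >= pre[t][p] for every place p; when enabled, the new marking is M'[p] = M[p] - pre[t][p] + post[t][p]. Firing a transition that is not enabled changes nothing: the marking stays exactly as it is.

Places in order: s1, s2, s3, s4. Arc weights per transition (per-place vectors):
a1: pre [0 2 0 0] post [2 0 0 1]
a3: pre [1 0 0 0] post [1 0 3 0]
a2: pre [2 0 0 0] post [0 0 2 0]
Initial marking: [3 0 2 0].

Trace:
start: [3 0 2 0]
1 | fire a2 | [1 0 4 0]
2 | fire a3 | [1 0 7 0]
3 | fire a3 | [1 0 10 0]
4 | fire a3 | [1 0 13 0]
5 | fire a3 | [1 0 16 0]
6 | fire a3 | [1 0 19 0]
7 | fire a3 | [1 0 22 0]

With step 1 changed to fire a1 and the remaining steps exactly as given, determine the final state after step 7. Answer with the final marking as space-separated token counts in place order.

3 0 20 0

(re-executing from step 1 with the substitution; state before step 1: [3 0 2 0])
1 | fire a1 | [3 0 2 0]
2 | fire a3 | [3 0 5 0]
3 | fire a3 | [3 0 8 0]
4 | fire a3 | [3 0 11 0]
5 | fire a3 | [3 0 14 0]
6 | fire a3 | [3 0 17 0]
7 | fire a3 | [3 0 20 0]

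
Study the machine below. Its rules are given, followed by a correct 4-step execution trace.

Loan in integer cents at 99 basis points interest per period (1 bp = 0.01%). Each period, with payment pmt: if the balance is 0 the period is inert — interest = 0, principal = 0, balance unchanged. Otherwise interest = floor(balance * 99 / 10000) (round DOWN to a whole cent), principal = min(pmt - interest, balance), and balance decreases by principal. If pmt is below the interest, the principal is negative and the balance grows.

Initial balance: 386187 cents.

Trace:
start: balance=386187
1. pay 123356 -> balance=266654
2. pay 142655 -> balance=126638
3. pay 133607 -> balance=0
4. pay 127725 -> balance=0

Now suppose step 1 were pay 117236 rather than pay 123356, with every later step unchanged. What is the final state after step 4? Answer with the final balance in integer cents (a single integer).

0

(re-executing from step 1 with the substitution; state before step 1: balance=386187)
1. pay 117236 -> balance=272774
2. pay 142655 -> balance=132819
3. pay 133607 -> balance=526
4. pay 127725 -> balance=0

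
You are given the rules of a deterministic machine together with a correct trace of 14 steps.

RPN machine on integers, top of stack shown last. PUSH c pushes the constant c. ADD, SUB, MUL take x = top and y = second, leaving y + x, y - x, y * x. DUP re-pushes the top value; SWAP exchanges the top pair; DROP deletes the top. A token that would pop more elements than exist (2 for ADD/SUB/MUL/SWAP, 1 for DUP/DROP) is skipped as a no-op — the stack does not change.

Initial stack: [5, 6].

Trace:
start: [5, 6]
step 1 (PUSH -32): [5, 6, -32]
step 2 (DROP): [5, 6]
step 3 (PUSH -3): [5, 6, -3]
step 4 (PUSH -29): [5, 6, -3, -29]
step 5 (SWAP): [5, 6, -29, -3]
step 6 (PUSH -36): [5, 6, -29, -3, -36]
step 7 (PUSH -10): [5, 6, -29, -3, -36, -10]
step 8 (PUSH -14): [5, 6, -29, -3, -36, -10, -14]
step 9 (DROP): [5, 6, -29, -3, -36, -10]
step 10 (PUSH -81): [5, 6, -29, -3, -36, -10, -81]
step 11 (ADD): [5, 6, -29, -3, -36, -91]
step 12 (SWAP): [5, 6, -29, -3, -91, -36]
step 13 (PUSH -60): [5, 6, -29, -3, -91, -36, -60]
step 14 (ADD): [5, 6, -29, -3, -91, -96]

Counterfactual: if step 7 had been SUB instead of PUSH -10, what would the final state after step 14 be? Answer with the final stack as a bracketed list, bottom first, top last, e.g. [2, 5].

[5, 6, -48, -89]

(re-executing from step 7 with the substitution; state before step 7: [5, 6, -29, -3, -36])
step 7 (SUB): [5, 6, -29, 33]
step 8 (PUSH -14): [5, 6, -29, 33, -14]
step 9 (DROP): [5, 6, -29, 33]
step 10 (PUSH -81): [5, 6, -29, 33, -81]
step 11 (ADD): [5, 6, -29, -48]
step 12 (SWAP): [5, 6, -48, -29]
step 13 (PUSH -60): [5, 6, -48, -29, -60]
step 14 (ADD): [5, 6, -48, -89]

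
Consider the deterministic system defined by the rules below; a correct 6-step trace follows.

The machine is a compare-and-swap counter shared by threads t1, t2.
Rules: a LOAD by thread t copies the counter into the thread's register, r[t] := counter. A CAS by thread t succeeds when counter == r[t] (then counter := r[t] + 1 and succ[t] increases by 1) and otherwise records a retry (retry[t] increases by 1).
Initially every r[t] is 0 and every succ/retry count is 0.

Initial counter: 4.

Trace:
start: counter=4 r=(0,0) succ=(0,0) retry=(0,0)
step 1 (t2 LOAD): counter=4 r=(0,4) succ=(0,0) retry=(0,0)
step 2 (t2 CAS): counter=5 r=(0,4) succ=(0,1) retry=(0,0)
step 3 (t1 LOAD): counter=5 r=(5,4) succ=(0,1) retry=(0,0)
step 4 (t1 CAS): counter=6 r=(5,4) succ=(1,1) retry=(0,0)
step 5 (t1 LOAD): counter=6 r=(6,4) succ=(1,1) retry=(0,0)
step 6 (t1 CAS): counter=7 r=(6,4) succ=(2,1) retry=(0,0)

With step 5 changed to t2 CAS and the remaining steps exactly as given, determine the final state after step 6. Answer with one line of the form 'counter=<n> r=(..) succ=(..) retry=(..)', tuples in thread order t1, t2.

counter=6 r=(5,4) succ=(1,1) retry=(1,1)

(re-executing from step 5 with the substitution; state before step 5: counter=6 r=(5,4) succ=(1,1) retry=(0,0))
step 5 (t2 CAS): counter=6 r=(5,4) succ=(1,1) retry=(0,1)
step 6 (t1 CAS): counter=6 r=(5,4) succ=(1,1) retry=(1,1)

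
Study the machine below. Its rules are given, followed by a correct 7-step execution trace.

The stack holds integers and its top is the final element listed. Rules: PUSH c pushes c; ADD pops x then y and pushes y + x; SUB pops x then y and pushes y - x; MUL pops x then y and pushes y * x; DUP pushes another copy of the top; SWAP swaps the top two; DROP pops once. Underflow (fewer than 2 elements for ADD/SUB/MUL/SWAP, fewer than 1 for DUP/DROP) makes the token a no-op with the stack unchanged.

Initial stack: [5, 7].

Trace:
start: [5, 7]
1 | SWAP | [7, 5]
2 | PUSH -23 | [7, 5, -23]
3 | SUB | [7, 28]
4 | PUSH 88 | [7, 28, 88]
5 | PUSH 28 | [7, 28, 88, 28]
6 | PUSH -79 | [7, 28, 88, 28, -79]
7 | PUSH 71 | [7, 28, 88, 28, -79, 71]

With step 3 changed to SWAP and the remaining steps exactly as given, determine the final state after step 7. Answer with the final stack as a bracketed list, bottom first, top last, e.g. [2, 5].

(re-executing from step 3 with the substitution; state before step 3: [7, 5, -23])
3 | SWAP | [7, -23, 5]
4 | PUSH 88 | [7, -23, 5, 88]
5 | PUSH 28 | [7, -23, 5, 88, 28]
6 | PUSH -79 | [7, -23, 5, 88, 28, -79]
7 | PUSH 71 | [7, -23, 5, 88, 28, -79, 71]

[7, -23, 5, 88, 28, -79, 71]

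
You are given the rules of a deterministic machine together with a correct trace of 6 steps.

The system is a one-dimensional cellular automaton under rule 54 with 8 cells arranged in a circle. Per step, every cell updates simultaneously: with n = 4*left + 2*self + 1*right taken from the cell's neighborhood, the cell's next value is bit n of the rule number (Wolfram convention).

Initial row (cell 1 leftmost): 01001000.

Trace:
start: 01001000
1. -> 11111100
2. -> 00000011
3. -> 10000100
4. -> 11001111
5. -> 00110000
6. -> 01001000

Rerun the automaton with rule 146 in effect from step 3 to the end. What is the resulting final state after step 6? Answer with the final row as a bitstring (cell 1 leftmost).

01001000

(re-executing steps 3..6 under rule 146; state before step 3: 00000011)
3. -> 10000100
4. -> 01001011
5. -> 00110000
6. -> 01001000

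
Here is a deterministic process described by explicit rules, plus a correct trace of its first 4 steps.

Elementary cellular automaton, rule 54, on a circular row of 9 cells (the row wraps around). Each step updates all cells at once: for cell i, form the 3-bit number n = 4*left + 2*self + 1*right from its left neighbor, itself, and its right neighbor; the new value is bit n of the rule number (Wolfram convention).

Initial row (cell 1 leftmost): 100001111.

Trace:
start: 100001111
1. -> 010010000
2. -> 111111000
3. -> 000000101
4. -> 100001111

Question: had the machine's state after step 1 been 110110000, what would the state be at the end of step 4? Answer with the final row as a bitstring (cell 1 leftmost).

state after step 1 := 110110000
2. -> 001001001
3. -> 111111111
4. -> 000000000

000000000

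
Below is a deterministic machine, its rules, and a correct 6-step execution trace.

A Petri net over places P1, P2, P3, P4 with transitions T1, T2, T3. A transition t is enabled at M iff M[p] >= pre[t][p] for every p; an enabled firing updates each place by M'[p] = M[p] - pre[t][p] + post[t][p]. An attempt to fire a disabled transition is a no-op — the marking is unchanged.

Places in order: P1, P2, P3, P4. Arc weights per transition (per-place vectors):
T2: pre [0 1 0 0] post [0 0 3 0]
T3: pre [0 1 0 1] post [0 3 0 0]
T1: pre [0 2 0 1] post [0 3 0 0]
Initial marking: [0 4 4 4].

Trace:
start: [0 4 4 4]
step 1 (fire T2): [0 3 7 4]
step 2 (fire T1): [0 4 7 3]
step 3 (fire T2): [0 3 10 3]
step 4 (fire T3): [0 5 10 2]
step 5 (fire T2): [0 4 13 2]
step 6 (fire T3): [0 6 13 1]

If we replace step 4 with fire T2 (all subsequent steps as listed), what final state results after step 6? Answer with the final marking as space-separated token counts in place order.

0 3 16 2

(re-executing from step 4 with the substitution; state before step 4: [0 3 10 3])
step 4 (fire T2): [0 2 13 3]
step 5 (fire T2): [0 1 16 3]
step 6 (fire T3): [0 3 16 2]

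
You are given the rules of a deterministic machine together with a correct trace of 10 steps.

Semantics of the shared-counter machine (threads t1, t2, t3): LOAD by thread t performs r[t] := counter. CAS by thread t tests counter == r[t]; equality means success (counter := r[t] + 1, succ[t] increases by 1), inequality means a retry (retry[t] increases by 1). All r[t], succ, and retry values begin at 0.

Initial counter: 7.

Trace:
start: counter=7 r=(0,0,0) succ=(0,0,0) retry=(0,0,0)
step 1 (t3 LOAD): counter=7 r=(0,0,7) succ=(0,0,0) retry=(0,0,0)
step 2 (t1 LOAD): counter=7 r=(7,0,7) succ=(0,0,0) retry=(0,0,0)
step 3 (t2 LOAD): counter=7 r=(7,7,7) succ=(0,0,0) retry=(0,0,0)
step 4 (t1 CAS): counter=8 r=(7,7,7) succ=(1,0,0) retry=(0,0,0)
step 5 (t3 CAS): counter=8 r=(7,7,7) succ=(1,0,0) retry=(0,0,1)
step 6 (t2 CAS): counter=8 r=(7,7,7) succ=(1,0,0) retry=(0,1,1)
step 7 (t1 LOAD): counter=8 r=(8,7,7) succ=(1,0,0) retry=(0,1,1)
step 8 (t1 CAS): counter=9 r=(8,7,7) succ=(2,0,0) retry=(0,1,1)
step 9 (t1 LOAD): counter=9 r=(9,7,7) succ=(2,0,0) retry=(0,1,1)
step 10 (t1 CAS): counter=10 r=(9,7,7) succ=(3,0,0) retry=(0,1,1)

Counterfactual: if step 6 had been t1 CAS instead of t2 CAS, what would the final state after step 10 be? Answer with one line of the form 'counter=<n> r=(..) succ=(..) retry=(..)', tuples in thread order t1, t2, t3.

(re-executing from step 6 with the substitution; state before step 6: counter=8 r=(7,7,7) succ=(1,0,0) retry=(0,0,1))
step 6 (t1 CAS): counter=8 r=(7,7,7) succ=(1,0,0) retry=(1,0,1)
step 7 (t1 LOAD): counter=8 r=(8,7,7) succ=(1,0,0) retry=(1,0,1)
step 8 (t1 CAS): counter=9 r=(8,7,7) succ=(2,0,0) retry=(1,0,1)
step 9 (t1 LOAD): counter=9 r=(9,7,7) succ=(2,0,0) retry=(1,0,1)
step 10 (t1 CAS): counter=10 r=(9,7,7) succ=(3,0,0) retry=(1,0,1)

counter=10 r=(9,7,7) succ=(3,0,0) retry=(1,0,1)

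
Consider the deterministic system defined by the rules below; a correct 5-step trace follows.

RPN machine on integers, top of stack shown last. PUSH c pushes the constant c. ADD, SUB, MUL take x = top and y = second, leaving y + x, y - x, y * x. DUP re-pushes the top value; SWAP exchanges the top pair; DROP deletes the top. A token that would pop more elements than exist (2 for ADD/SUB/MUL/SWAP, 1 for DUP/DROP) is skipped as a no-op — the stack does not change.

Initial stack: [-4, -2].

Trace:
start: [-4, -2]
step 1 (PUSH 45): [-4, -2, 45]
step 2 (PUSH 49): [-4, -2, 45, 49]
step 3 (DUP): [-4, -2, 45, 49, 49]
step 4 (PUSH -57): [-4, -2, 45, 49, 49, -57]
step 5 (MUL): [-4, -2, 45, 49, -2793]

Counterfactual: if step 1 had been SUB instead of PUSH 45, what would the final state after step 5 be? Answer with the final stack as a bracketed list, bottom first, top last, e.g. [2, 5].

[-2, 49, -2793]

(re-executing from step 1 with the substitution; state before step 1: [-4, -2])
step 1 (SUB): [-2]
step 2 (PUSH 49): [-2, 49]
step 3 (DUP): [-2, 49, 49]
step 4 (PUSH -57): [-2, 49, 49, -57]
step 5 (MUL): [-2, 49, -2793]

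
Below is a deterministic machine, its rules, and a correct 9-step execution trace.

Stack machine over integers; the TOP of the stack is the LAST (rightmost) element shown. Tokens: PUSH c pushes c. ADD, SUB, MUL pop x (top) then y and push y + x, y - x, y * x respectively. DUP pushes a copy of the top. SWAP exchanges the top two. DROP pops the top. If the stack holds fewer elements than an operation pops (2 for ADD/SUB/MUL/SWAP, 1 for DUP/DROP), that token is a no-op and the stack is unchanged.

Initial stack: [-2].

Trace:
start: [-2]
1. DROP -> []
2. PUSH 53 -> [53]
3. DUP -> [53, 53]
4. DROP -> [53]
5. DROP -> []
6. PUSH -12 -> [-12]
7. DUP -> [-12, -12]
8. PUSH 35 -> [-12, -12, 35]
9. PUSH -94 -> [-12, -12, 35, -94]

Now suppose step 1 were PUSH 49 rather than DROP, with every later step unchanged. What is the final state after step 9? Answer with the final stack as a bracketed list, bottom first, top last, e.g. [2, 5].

(re-executing from step 1 with the substitution; state before step 1: [-2])
1. PUSH 49 -> [-2, 49]
2. PUSH 53 -> [-2, 49, 53]
3. DUP -> [-2, 49, 53, 53]
4. DROP -> [-2, 49, 53]
5. DROP -> [-2, 49]
6. PUSH -12 -> [-2, 49, -12]
7. DUP -> [-2, 49, -12, -12]
8. PUSH 35 -> [-2, 49, -12, -12, 35]
9. PUSH -94 -> [-2, 49, -12, -12, 35, -94]

[-2, 49, -12, -12, 35, -94]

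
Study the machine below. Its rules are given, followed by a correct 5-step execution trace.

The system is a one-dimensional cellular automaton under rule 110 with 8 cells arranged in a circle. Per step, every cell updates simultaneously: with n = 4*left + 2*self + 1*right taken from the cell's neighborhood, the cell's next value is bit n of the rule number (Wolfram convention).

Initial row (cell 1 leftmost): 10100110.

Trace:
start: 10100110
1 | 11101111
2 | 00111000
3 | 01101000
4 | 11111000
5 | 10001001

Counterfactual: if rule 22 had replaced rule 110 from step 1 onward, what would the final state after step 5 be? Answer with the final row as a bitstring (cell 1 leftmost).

(re-executing steps 1..5 under rule 22; state before step 1: 10100110)
1 | 10111000
2 | 10000101
3 | 01001100
4 | 11110010
5 | 00001110

00001110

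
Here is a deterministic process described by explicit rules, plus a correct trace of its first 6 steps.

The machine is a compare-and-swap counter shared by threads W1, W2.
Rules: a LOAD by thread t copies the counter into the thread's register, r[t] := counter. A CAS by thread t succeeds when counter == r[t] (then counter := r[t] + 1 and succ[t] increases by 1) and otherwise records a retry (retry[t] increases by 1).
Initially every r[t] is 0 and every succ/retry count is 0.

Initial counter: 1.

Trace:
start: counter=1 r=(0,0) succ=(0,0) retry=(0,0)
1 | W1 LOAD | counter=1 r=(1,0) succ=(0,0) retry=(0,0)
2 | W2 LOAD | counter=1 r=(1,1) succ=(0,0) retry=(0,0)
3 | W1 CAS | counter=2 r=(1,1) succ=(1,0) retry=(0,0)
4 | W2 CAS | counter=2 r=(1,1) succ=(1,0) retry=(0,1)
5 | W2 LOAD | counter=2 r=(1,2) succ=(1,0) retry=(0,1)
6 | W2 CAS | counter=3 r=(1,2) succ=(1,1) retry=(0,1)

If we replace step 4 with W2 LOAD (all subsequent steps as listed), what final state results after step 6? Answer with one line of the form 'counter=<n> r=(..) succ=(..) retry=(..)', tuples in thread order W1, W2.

counter=3 r=(1,2) succ=(1,1) retry=(0,0)

(re-executing from step 4 with the substitution; state before step 4: counter=2 r=(1,1) succ=(1,0) retry=(0,0))
4 | W2 LOAD | counter=2 r=(1,2) succ=(1,0) retry=(0,0)
5 | W2 LOAD | counter=2 r=(1,2) succ=(1,0) retry=(0,0)
6 | W2 CAS | counter=3 r=(1,2) succ=(1,1) retry=(0,0)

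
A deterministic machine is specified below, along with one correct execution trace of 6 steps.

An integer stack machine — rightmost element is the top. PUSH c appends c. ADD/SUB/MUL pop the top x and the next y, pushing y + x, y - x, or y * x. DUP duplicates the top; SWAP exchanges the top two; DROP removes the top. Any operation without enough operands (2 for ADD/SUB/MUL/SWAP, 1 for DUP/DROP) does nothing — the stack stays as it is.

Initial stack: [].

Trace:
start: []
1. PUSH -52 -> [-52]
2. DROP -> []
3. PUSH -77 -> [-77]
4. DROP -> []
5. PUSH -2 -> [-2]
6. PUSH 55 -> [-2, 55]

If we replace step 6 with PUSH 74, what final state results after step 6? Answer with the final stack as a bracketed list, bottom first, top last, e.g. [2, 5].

(re-executing from step 6 with the substitution; state before step 6: [-2])
6. PUSH 74 -> [-2, 74]

[-2, 74]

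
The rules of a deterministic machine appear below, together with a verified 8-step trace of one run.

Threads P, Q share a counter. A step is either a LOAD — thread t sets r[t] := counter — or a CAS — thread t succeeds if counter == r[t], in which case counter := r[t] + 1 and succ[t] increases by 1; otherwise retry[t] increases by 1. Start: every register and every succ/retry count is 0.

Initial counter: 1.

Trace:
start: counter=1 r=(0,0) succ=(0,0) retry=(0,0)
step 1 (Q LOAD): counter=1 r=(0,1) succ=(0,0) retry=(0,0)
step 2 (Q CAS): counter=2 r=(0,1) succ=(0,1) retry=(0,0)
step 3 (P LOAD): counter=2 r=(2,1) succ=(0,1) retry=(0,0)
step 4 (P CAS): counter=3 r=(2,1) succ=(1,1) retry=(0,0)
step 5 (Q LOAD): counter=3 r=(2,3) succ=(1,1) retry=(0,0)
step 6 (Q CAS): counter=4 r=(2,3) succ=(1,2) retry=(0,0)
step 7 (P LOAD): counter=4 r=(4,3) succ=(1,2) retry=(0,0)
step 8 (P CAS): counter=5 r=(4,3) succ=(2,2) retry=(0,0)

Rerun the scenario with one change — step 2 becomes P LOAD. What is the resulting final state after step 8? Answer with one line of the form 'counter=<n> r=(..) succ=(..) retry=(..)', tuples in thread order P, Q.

counter=4 r=(3,2) succ=(2,1) retry=(0,0)

(re-executing from step 2 with the substitution; state before step 2: counter=1 r=(0,1) succ=(0,0) retry=(0,0))
step 2 (P LOAD): counter=1 r=(1,1) succ=(0,0) retry=(0,0)
step 3 (P LOAD): counter=1 r=(1,1) succ=(0,0) retry=(0,0)
step 4 (P CAS): counter=2 r=(1,1) succ=(1,0) retry=(0,0)
step 5 (Q LOAD): counter=2 r=(1,2) succ=(1,0) retry=(0,0)
step 6 (Q CAS): counter=3 r=(1,2) succ=(1,1) retry=(0,0)
step 7 (P LOAD): counter=3 r=(3,2) succ=(1,1) retry=(0,0)
step 8 (P CAS): counter=4 r=(3,2) succ=(2,1) retry=(0,0)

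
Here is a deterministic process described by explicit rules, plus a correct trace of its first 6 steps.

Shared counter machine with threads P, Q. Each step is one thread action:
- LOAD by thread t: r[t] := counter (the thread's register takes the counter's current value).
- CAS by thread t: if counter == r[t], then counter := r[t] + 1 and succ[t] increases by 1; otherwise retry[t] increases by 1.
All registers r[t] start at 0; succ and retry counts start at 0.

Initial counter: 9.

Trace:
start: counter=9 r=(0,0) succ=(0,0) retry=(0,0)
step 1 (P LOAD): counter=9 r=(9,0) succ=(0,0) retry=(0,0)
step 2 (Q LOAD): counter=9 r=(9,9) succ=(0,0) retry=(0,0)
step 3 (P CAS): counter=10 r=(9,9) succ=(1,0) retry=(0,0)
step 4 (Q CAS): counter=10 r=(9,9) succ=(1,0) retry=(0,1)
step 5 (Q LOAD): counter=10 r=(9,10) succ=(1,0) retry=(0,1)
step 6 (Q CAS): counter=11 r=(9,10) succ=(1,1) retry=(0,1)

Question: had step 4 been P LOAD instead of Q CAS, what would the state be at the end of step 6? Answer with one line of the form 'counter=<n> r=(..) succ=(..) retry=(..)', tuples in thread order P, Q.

(re-executing from step 4 with the substitution; state before step 4: counter=10 r=(9,9) succ=(1,0) retry=(0,0))
step 4 (P LOAD): counter=10 r=(10,9) succ=(1,0) retry=(0,0)
step 5 (Q LOAD): counter=10 r=(10,10) succ=(1,0) retry=(0,0)
step 6 (Q CAS): counter=11 r=(10,10) succ=(1,1) retry=(0,0)

counter=11 r=(10,10) succ=(1,1) retry=(0,0)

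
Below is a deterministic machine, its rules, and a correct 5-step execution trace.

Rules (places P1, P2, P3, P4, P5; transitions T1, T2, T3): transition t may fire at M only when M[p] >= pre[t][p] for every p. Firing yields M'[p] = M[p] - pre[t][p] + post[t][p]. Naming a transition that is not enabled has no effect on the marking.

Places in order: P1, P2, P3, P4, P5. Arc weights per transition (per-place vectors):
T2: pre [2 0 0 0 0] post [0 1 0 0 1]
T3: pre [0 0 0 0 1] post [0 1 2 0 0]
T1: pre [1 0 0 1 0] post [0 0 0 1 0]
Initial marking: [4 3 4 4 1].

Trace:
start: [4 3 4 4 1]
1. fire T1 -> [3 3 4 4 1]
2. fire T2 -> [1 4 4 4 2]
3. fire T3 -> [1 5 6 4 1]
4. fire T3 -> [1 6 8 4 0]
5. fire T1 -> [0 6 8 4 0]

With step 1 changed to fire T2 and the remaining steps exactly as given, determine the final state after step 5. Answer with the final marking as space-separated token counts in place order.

(re-executing from step 1 with the substitution; state before step 1: [4 3 4 4 1])
1. fire T2 -> [2 4 4 4 2]
2. fire T2 -> [0 5 4 4 3]
3. fire T3 -> [0 6 6 4 2]
4. fire T3 -> [0 7 8 4 1]
5. fire T1 -> [0 7 8 4 1]

0 7 8 4 1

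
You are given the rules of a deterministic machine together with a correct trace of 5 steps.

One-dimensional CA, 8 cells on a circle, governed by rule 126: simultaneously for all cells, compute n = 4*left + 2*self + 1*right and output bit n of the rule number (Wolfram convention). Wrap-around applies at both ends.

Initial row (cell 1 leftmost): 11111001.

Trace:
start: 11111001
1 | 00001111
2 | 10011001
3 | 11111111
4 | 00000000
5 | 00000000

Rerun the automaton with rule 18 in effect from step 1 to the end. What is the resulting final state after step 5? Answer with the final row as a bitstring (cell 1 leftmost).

(re-executing steps 1..5 under rule 18; state before step 1: 11111001)
1 | 00000110
2 | 00001001
3 | 10010110
4 | 01100000
5 | 10010000

10010000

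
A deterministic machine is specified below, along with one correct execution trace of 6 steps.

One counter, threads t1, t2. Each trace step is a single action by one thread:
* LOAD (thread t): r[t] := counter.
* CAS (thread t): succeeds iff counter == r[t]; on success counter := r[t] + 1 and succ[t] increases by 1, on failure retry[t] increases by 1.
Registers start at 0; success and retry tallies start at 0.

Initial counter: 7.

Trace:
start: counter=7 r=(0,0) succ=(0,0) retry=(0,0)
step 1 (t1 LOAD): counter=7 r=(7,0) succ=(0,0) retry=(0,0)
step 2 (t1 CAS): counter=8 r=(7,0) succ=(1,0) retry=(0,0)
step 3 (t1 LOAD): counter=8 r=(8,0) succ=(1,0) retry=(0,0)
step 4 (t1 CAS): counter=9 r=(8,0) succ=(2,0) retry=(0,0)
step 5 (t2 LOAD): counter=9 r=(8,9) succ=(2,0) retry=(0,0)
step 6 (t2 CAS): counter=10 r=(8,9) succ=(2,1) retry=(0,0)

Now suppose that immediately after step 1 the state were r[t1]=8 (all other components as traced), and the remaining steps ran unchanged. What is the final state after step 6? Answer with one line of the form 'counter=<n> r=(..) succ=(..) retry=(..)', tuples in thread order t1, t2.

state after step 1 := counter=7 r=(8,0) succ=(0,0) retry=(0,0)
step 2 (t1 CAS): counter=7 r=(8,0) succ=(0,0) retry=(1,0)
step 3 (t1 LOAD): counter=7 r=(7,0) succ=(0,0) retry=(1,0)
step 4 (t1 CAS): counter=8 r=(7,0) succ=(1,0) retry=(1,0)
step 5 (t2 LOAD): counter=8 r=(7,8) succ=(1,0) retry=(1,0)
step 6 (t2 CAS): counter=9 r=(7,8) succ=(1,1) retry=(1,0)

counter=9 r=(7,8) succ=(1,1) retry=(1,0)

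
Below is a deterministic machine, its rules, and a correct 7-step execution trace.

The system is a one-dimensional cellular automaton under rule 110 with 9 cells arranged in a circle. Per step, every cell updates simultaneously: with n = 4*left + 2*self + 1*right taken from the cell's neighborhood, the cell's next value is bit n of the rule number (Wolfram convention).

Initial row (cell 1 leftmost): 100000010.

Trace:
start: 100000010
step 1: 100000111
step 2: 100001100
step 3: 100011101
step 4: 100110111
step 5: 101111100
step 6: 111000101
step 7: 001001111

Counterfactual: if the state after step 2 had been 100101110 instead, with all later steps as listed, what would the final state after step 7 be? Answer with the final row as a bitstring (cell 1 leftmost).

state after step 2 := 100101110
step 3: 101111011
step 4: 111001110
step 5: 101011011
step 6: 111111110
step 7: 100000011

100000011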